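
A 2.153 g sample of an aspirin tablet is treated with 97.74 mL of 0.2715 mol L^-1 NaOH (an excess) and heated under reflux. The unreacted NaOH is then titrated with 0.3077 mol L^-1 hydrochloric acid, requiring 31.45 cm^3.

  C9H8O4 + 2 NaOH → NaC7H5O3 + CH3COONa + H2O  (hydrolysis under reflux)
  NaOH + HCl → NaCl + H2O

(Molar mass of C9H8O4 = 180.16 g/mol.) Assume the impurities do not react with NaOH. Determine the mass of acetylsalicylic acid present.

1.519 g

n(NaOH) added = 0.09774 × 0.2715 = 0.02654 mol
n(HCl) used in back-titration = 0.03145 × 0.3077 = 9.677 × 10^-3 mol
n(NaOH) left over = 9.677 × 10^-3 mol (1:1 ratio)
n(NaOH) consumed by analyte = 0.02654 − 9.677 × 10^-3 = 0.01686 mol
From the 1:2 ratio, n(C9H8O4) = 1/2 × 0.01686 = 8.430 × 10^-3 mol
mass of C9H8O4 = 8.430 × 10^-3 × 180.16 = 1.519 g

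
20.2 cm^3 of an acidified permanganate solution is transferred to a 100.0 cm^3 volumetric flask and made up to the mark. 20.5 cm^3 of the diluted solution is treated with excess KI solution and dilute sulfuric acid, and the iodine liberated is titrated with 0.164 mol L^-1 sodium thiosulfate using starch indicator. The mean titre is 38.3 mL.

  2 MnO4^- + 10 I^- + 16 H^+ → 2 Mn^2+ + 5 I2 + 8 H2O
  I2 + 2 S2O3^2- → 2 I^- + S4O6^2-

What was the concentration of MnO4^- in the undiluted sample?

n(S2O3^2-) = 0.0383 × 0.164 = 6.28 × 10^-3 mol
n(I2) = n(S2O3^2-)/2 = 3.14 × 10^-3 mol
From the 2:5 ratio, n(MnO4^-) in the aliquot = 2/5 × 3.14 × 10^-3 = 1.26 × 10^-3 mol
[MnO4^-]_dilute = 1.26 × 10^-3 / 0.0205 = 0.0613 mol/L
[MnO4^-]_original = 0.0613 × 100.0/20.2 = 0.303 mol/L

0.303 mol/L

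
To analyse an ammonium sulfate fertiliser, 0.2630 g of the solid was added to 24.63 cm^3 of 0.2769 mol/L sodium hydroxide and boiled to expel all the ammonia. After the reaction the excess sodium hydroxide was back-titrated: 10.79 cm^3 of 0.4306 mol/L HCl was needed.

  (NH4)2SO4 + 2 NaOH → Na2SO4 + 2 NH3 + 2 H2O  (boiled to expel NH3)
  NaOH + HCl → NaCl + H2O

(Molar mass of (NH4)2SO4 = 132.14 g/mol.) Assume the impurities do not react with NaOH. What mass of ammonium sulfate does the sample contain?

0.1436 g

n(NaOH) added = 0.02463 × 0.2769 = 6.820 × 10^-3 mol
n(HCl) used in back-titration = 0.01079 × 0.4306 = 4.646 × 10^-3 mol
n(NaOH) left over = 4.646 × 10^-3 mol (1:1 ratio)
n(NaOH) consumed by analyte = 6.820 × 10^-3 − 4.646 × 10^-3 = 2.174 × 10^-3 mol
From the 1:2 ratio, n((NH4)2SO4) = 1/2 × 2.174 × 10^-3 = 1.087 × 10^-3 mol
mass of (NH4)2SO4 = 1.087 × 10^-3 × 132.14 = 0.1436 g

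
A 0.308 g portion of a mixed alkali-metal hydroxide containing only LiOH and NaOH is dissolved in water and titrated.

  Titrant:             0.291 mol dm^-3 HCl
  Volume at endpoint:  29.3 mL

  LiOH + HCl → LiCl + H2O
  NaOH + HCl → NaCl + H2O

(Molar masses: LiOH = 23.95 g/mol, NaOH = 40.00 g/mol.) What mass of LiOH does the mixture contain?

0.0493 g

n(HCl) = 0.0293 × 0.291 = 8.53 × 10^-3 mol
Let x = n(LiOH), y = n(NaOH).
Titrant: 1x + 1y = 8.53 × 10^-3;  mass: 23.95x + 40.00y = 0.308
Solving, x = 2.06 × 10^-3 mol, y = 6.47 × 10^-3 mol
mass of LiOH = 2.06 × 10^-3 × 23.95 = 0.0493 g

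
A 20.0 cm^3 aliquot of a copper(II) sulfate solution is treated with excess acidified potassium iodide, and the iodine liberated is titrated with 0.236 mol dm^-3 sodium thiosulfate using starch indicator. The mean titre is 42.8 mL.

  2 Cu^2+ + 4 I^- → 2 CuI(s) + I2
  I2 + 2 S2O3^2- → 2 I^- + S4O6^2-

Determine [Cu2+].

0.505 mol/L

n(S2O3^2-) = 0.0428 × 0.236 = 0.0101 mol
n(I2) = n(S2O3^2-)/2 = 5.05 × 10^-3 mol
From the 2:1 ratio, n(Cu2+) in the aliquot = 2/1 × 5.05 × 10^-3 = 0.0101 mol
[Cu2+] = 0.0101 / 0.0200 = 0.505 mol/L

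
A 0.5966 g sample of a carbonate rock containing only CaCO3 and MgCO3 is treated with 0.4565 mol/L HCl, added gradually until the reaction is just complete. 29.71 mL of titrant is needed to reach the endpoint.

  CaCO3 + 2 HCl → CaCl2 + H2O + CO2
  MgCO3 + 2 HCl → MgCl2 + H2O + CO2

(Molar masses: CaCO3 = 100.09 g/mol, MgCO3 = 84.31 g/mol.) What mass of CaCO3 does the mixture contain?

n(HCl) = 0.02971 × 0.4565 = 0.01356 mol
Let x = n(CaCO3), y = n(MgCO3).
Titrant: 2x + 2y = 0.01356;  mass: 100.09x + 84.31y = 0.5966
Solving, x = 1.576 × 10^-3 mol, y = 5.205 × 10^-3 mol
mass of CaCO3 = 1.576 × 10^-3 × 100.09 = 0.1577 g

0.1577 g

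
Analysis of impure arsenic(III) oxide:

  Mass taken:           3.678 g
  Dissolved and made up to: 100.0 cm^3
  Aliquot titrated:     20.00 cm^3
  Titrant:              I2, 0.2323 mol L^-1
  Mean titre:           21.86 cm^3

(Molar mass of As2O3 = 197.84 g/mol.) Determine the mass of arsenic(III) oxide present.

2.512 g

As2O3 + 2 I2 + 2 H2O → As2O5 + 4 HI
n(I2) per titration = 0.02186 × 0.2323 = 5.078 × 10^-3 mol
From the 1:2 ratio, n(As2O3) in each aliquot = 1/2 × 5.078 × 10^-3 = 2.539 × 10^-3 mol
n(As2O3) in the whole flask = 2.539 × 10^-3 × 100.0/20.00 = 0.01270 mol
mass of As2O3 = 0.01270 × 197.84 = 2.512 g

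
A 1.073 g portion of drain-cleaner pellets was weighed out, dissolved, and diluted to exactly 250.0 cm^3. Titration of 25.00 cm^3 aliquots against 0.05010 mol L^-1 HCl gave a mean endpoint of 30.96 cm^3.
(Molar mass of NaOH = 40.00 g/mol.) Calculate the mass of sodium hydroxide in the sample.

NaOH + HCl → NaCl + H2O
n(HCl) per titration = 0.03096 × 0.05010 = 1.551 × 10^-3 mol
n(NaOH) in each aliquot = 1.551 × 10^-3 mol (1:1 ratio)
n(NaOH) in the whole flask = 1.551 × 10^-3 × 250.0/25.00 = 0.01551 mol
mass of NaOH = 0.01551 × 40.00 = 0.6204 g

0.6204 g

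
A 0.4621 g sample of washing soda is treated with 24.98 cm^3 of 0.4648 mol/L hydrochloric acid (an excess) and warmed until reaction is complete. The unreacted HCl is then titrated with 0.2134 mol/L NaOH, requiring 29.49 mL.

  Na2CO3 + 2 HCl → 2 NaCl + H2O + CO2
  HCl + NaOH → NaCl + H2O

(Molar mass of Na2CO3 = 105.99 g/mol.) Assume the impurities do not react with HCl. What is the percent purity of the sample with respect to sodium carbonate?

60.98 %

n(HCl) added = 0.02498 × 0.4648 = 0.01161 mol
n(NaOH) used in back-titration = 0.02949 × 0.2134 = 6.293 × 10^-3 mol
n(HCl) left over = 6.293 × 10^-3 mol (1:1 ratio)
n(HCl) consumed by analyte = 0.01161 − 6.293 × 10^-3 = 5.318 × 10^-3 mol
From the 1:2 ratio, n(Na2CO3) = 1/2 × 5.318 × 10^-3 = 2.659 × 10^-3 mol
mass of Na2CO3 = 2.659 × 10^-3 × 105.99 = 0.2818 g
% Na2CO3 = 0.2818 / 0.4621 × 100 = 60.98 %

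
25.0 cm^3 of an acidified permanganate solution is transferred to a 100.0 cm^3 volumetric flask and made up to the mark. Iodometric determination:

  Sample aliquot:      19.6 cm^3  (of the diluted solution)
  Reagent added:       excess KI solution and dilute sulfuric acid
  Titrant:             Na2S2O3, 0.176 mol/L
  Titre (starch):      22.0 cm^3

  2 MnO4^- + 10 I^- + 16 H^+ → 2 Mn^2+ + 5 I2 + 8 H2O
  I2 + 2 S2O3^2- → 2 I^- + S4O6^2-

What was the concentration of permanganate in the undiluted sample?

0.158 mol/L

n(S2O3^2-) = 0.0220 × 0.176 = 3.87 × 10^-3 mol
n(I2) = n(S2O3^2-)/2 = 1.94 × 10^-3 mol
From the 2:5 ratio, n(MnO4^-) in the aliquot = 2/5 × 1.94 × 10^-3 = 7.74 × 10^-4 mol
[MnO4^-]_dilute = 7.74 × 10^-4 / 0.0196 = 0.0395 mol/L
[MnO4^-]_original = 0.0395 × 100.0/25.0 = 0.158 mol/L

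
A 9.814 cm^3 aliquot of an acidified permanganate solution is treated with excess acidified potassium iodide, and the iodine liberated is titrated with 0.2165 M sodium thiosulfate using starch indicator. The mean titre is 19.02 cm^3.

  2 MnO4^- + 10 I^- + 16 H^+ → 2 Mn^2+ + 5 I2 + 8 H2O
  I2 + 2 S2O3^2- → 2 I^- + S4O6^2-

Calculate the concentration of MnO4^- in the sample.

0.08392 M

n(S2O3^2-) = 0.01902 × 0.2165 = 4.118 × 10^-3 mol
n(I2) = n(S2O3^2-)/2 = 2.059 × 10^-3 mol
From the 2:5 ratio, n(MnO4^-) in the aliquot = 2/5 × 2.059 × 10^-3 = 8.236 × 10^-4 mol
[MnO4^-] = 8.236 × 10^-4 / 0.009814 = 0.08392 mol/L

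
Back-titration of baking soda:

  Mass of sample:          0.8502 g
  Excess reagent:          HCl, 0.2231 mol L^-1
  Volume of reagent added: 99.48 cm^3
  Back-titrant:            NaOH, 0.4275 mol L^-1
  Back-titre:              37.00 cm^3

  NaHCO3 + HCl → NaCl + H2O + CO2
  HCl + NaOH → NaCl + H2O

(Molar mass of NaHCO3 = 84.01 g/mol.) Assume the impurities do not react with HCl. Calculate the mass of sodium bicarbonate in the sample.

n(HCl) added = 0.09948 × 0.2231 = 0.02219 mol
n(NaOH) used in back-titration = 0.03700 × 0.4275 = 0.01582 mol
n(HCl) left over = 0.01582 mol (1:1 ratio)
n(HCl) consumed by analyte = 0.02219 − 0.01582 = 6.376 × 10^-3 mol
n(NaHCO3) = 6.376 × 10^-3 mol (1:1 ratio)
mass of NaHCO3 = 6.376 × 10^-3 × 84.01 = 0.5357 g

0.5357 g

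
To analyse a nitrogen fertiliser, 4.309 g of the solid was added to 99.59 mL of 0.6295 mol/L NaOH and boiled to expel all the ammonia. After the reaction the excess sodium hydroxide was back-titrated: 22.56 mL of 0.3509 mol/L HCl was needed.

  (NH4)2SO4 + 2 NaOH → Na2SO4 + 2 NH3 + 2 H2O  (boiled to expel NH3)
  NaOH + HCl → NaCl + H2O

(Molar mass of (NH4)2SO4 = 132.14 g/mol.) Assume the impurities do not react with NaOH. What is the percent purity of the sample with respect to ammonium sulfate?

83.99 %

n(NaOH) added = 0.09959 × 0.6295 = 0.06269 mol
n(HCl) used in back-titration = 0.02256 × 0.3509 = 7.916 × 10^-3 mol
n(NaOH) left over = 7.916 × 10^-3 mol (1:1 ratio)
n(NaOH) consumed by analyte = 0.06269 − 7.916 × 10^-3 = 0.05478 mol
From the 1:2 ratio, n((NH4)2SO4) = 1/2 × 0.05478 = 0.02739 mol
mass of (NH4)2SO4 = 0.02739 × 132.14 = 3.619 g
% (NH4)2SO4 = 3.619 / 4.309 × 100 = 83.99 %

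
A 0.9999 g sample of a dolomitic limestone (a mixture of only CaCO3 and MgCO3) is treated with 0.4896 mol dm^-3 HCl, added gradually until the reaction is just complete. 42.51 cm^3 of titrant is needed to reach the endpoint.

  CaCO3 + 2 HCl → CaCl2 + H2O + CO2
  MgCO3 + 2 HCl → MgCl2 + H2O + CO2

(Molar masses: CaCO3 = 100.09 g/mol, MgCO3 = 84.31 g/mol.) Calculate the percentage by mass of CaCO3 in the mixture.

n(HCl) = 0.04251 × 0.4896 = 0.02081 mol
Let x = n(CaCO3), y = n(MgCO3).
Titrant: 2x + 2y = 0.02081;  mass: 100.09x + 84.31y = 0.9999
Solving, x = 7.765 × 10^-3 mol, y = 2.641 × 10^-3 mol
mass of CaCO3 = 7.765 × 10^-3 × 100.09 = 0.7772 g
% CaCO3 = 0.7772 / 0.9999 × 100 = 77.73 %

77.73 %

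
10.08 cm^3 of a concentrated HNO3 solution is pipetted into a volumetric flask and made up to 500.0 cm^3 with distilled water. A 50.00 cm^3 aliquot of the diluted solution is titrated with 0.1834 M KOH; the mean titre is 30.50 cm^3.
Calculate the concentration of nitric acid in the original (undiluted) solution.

HNO3 + KOH → KNO3 + H2O
n(KOH) = 0.03050 × 0.1834 = 5.594 × 10^-3 mol
n(HNO3) in the aliquot = 5.594 × 10^-3 mol (1:1 ratio)
[HNO3]_dilute = 5.594 × 10^-3 / 0.05000 = 0.1119 mol/L
Dilution factor = 500.0 / 10.08 = 49.60
[HNO3]_stock = 0.1119 × 49.60 = 5.549 mol/L

5.549 M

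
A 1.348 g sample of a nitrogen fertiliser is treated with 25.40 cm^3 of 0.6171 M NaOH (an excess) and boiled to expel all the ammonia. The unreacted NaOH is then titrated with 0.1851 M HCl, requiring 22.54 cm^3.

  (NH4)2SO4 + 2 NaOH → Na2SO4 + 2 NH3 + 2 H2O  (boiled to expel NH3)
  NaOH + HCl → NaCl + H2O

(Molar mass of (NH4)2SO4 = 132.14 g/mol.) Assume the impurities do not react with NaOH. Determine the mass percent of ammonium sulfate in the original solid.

n(NaOH) added = 0.02540 × 0.6171 = 0.01567 mol
n(HCl) used in back-titration = 0.02254 × 0.1851 = 4.172 × 10^-3 mol
n(NaOH) left over = 4.172 × 10^-3 mol (1:1 ratio)
n(NaOH) consumed by analyte = 0.01567 − 4.172 × 10^-3 = 0.01150 mol
From the 1:2 ratio, n((NH4)2SO4) = 1/2 × 0.01150 = 5.751 × 10^-3 mol
mass of (NH4)2SO4 = 5.751 × 10^-3 × 132.14 = 0.7599 g
% (NH4)2SO4 = 0.7599 / 1.348 × 100 = 56.38 %

56.38 %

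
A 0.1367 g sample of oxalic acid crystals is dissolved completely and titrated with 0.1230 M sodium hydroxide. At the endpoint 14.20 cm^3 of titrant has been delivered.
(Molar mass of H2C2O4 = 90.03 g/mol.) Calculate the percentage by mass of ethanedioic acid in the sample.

57.52 %

H2C2O4 + 2 NaOH → Na2C2O4 + 2 H2O
n(NaOH) = 0.01420 L × 0.1230 mol/L = 1.747 × 10^-3 mol
From the 1:2 ratio, n(H2C2O4) = 1/2 × 1.747 × 10^-3 = 8.733 × 10^-4 mol
mass of H2C2O4 = 8.733 × 10^-4 × 90.03 g/mol = 0.07862 g
% H2C2O4 = 0.07862 / 0.1367 × 100 = 57.52 %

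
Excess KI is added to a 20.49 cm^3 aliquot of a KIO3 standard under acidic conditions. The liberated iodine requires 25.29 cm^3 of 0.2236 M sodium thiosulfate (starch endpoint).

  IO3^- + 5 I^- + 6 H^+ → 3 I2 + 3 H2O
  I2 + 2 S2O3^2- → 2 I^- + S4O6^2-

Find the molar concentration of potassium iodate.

0.04600 M

n(S2O3^2-) = 0.02529 × 0.2236 = 5.655 × 10^-3 mol
n(I2) = n(S2O3^2-)/2 = 2.827 × 10^-3 mol
From the 1:3 ratio, n(IO3^-) in the aliquot = 1/3 × 2.827 × 10^-3 = 9.425 × 10^-4 mol
[IO3^-] = 9.425 × 10^-4 / 0.02049 = 0.04600 mol/L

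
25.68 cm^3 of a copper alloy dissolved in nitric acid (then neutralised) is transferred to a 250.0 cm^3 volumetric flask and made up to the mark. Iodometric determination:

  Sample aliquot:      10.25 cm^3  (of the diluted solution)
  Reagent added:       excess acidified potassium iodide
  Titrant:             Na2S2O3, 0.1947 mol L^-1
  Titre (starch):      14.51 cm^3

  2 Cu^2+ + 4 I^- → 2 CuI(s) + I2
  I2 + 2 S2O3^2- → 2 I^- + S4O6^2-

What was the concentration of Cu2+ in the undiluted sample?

n(S2O3^2-) = 0.01451 × 0.1947 = 2.825 × 10^-3 mol
n(I2) = n(S2O3^2-)/2 = 1.413 × 10^-3 mol
From the 2:1 ratio, n(Cu2+) in the aliquot = 2/1 × 1.413 × 10^-3 = 2.825 × 10^-3 mol
[Cu2+]_dilute = 2.825 × 10^-3 / 0.01025 = 0.2756 mol/L
[Cu2+]_original = 0.2756 × 250.0/25.68 = 2.683 mol/L

2.683 mol/L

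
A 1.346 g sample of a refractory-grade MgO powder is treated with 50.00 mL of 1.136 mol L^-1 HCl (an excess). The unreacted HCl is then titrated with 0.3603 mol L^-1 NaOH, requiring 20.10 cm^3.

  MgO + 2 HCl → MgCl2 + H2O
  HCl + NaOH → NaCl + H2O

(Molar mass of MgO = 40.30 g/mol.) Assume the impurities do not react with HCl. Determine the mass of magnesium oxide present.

0.9986 g

n(HCl) added = 0.05000 × 1.136 = 0.05680 mol
n(NaOH) used in back-titration = 0.02010 × 0.3603 = 7.242 × 10^-3 mol
n(HCl) left over = 7.242 × 10^-3 mol (1:1 ratio)
n(HCl) consumed by analyte = 0.05680 − 7.242 × 10^-3 = 0.04956 mol
From the 1:2 ratio, n(MgO) = 1/2 × 0.04956 = 0.02478 mol
mass of MgO = 0.02478 × 40.30 = 0.9986 g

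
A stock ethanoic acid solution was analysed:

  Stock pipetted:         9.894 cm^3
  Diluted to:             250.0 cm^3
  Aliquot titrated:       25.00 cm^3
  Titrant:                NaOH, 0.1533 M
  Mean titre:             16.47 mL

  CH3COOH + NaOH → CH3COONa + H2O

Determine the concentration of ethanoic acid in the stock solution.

2.552 M

n(NaOH) = 0.01647 × 0.1533 = 2.525 × 10^-3 mol
n(CH3COOH) in the aliquot = 2.525 × 10^-3 mol (1:1 ratio)
[CH3COOH]_dilute = 2.525 × 10^-3 / 0.02500 = 0.1010 mol/L
Dilution factor = 250.0 / 9.894 = 25.27
[CH3COOH]_stock = 0.1010 × 25.27 = 2.552 mol/L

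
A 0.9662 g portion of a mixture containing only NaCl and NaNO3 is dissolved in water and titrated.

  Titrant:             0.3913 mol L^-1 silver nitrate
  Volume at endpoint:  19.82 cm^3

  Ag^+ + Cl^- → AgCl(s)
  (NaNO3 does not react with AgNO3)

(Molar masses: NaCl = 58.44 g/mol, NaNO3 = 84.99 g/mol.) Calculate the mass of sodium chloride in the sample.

n(AgNO3) = 0.01982 × 0.3913 = 7.756 × 10^-3 mol
Let x = n(NaCl), y = n(NaNO3).
Titrant: 1x = 7.756 × 10^-3;  mass: 58.44x + 84.99y = 0.9662
Solving, x = 7.756 × 10^-3 mol, y = 6.036 × 10^-3 mol
mass of NaCl = 7.756 × 10^-3 × 58.44 = 0.4532 g

0.4532 g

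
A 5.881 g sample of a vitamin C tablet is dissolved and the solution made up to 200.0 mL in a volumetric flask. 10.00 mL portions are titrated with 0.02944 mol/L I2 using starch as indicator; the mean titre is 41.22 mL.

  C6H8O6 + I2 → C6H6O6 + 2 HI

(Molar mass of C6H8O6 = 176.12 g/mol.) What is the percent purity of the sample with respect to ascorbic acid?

72.68 %

n(I2) per titration = 0.04122 × 0.02944 = 1.214 × 10^-3 mol
n(C6H8O6) in each aliquot = 1.214 × 10^-3 mol (1:1 ratio)
n(C6H8O6) in the whole flask = 1.214 × 10^-3 × 200.0/10.00 = 0.02427 mol
mass of C6H8O6 = 0.02427 × 176.12 = 4.274 g
% C6H8O6 = 4.274 / 5.881 × 100 = 72.68 %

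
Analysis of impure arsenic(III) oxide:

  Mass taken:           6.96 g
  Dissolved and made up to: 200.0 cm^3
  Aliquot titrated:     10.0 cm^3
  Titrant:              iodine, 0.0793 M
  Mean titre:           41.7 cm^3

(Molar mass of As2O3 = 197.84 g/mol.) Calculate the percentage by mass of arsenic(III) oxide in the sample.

As2O3 + 2 I2 + 2 H2O → As2O5 + 4 HI
n(I2) per titration = 0.0417 × 0.0793 = 3.31 × 10^-3 mol
From the 1:2 ratio, n(As2O3) in each aliquot = 1/2 × 3.31 × 10^-3 = 1.65 × 10^-3 mol
n(As2O3) in the whole flask = 1.65 × 10^-3 × 200.0/10.0 = 0.0331 mol
mass of As2O3 = 0.0331 × 197.84 = 6.54 g
% As2O3 = 6.54 / 6.96 × 100 = 94.0 %

94.0 %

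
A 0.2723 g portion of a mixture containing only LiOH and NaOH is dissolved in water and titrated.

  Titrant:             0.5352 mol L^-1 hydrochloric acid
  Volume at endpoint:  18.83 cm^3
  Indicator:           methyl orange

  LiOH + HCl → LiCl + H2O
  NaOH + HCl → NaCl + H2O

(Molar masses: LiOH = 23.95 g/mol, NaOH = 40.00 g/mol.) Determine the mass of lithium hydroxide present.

n(HCl) = 0.01883 × 0.5352 = 0.01008 mol
Let x = n(LiOH), y = n(NaOH).
Titrant: 1x + 1y = 0.01008;  mass: 23.95x + 40.00y = 0.2723
Solving, x = 8.150 × 10^-3 mol, y = 1.927 × 10^-3 mol
mass of LiOH = 8.150 × 10^-3 × 23.95 = 0.1952 g

0.1952 g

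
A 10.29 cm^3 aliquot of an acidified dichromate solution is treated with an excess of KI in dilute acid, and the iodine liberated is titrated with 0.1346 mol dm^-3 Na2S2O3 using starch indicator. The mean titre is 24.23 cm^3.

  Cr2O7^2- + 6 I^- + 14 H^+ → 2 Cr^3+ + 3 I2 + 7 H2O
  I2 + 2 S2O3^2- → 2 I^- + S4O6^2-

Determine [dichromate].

n(S2O3^2-) = 0.02423 × 0.1346 = 3.261 × 10^-3 mol
n(I2) = n(S2O3^2-)/2 = 1.631 × 10^-3 mol
From the 1:3 ratio, n(Cr2O7^2-) in the aliquot = 1/3 × 1.631 × 10^-3 = 5.436 × 10^-4 mol
[Cr2O7^2-] = 5.436 × 10^-4 / 0.01029 = 0.05282 mol/L

0.05282 mol/L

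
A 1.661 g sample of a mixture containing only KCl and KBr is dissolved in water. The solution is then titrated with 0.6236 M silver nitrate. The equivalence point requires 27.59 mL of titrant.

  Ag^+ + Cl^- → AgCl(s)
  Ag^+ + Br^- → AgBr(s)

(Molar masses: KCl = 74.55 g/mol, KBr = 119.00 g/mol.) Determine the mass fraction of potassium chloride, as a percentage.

n(AgNO3) = 0.02759 × 0.6236 = 0.01721 mol
Let x = n(KCl), y = n(KBr).
Titrant: 1x + 1y = 0.01721;  mass: 74.55x + 119.00y = 1.661
Solving, x = 8.693 × 10^-3 mol, y = 8.512 × 10^-3 mol
mass of KCl = 8.693 × 10^-3 × 74.55 = 0.6481 g
% KCl = 0.6481 / 1.661 × 100 = 39.02 %

39.02 %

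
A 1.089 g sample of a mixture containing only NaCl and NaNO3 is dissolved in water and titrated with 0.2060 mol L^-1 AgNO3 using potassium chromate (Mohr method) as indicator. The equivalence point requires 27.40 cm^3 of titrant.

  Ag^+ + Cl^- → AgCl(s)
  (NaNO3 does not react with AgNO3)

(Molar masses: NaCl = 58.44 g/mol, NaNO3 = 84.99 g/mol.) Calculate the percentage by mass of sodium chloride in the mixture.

n(AgNO3) = 0.02740 × 0.2060 = 5.644 × 10^-3 mol
Let x = n(NaCl), y = n(NaNO3).
Titrant: 1x = 5.644 × 10^-3;  mass: 58.44x + 84.99y = 1.089
Solving, x = 5.644 × 10^-3 mol, y = 8.932 × 10^-3 mol
mass of NaCl = 5.644 × 10^-3 × 58.44 = 0.3299 g
% NaCl = 0.3299 / 1.089 × 100 = 30.29 %

30.29 %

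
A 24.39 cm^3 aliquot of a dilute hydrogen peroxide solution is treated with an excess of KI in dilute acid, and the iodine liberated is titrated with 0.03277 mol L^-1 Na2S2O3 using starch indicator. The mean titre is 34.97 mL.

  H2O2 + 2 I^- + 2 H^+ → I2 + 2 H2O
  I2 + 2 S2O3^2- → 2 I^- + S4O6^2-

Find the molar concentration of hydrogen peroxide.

0.02349 mol/L

n(S2O3^2-) = 0.03497 × 0.03277 = 1.146 × 10^-3 mol
n(I2) = n(S2O3^2-)/2 = 5.730 × 10^-4 mol
n(H2O2) in the aliquot = 5.730 × 10^-4 mol (1:1 ratio)
[H2O2] = 5.730 × 10^-4 / 0.02439 = 0.02349 mol/L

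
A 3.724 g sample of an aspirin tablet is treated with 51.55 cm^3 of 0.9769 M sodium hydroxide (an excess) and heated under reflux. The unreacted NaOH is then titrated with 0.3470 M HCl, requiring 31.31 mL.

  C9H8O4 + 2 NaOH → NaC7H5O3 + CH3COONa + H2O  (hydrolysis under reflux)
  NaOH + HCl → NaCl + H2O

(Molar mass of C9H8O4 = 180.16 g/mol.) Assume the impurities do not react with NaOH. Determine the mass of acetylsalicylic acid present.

3.558 g

n(NaOH) added = 0.05155 × 0.9769 = 0.05036 mol
n(HCl) used in back-titration = 0.03131 × 0.3470 = 0.01086 mol
n(NaOH) left over = 0.01086 mol (1:1 ratio)
n(NaOH) consumed by analyte = 0.05036 − 0.01086 = 0.03949 mol
From the 1:2 ratio, n(C9H8O4) = 1/2 × 0.03949 = 0.01975 mol
mass of C9H8O4 = 0.01975 × 180.16 = 3.558 g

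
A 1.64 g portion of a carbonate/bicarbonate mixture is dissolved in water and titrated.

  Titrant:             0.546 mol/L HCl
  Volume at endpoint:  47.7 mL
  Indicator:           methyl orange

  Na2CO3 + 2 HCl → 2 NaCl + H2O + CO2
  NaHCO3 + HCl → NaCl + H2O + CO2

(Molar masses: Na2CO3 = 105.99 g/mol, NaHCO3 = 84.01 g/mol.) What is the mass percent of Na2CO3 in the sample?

57.1 %

n(HCl) = 0.0477 × 0.546 = 0.0260 mol
Let x = n(Na2CO3), y = n(NaHCO3).
Titrant: 2x + 1y = 0.0260;  mass: 105.99x + 84.01y = 1.64
Solving, x = 8.83 × 10^-3 mol, y = 8.38 × 10^-3 mol
mass of Na2CO3 = 8.83 × 10^-3 × 105.99 = 0.936 g
% Na2CO3 = 0.936 / 1.64 × 100 = 57.1 %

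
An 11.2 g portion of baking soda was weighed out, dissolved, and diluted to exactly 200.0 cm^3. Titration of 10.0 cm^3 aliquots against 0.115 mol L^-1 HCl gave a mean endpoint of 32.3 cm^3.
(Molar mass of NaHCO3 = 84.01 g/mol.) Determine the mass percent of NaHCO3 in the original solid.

NaHCO3 + HCl → NaCl + H2O + CO2
n(HCl) per titration = 0.0323 × 0.115 = 3.71 × 10^-3 mol
n(NaHCO3) in each aliquot = 3.71 × 10^-3 mol (1:1 ratio)
n(NaHCO3) in the whole flask = 3.71 × 10^-3 × 200.0/10.0 = 0.0743 mol
mass of NaHCO3 = 0.0743 × 84.01 = 6.24 g
% NaHCO3 = 6.24 / 11.2 × 100 = 55.7 %

55.7 %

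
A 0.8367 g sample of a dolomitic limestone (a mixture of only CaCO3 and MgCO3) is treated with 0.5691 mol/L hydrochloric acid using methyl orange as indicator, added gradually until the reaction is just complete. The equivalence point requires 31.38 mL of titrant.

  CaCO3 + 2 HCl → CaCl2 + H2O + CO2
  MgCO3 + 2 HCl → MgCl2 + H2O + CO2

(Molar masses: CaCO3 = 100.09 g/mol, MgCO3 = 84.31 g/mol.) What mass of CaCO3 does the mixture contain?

0.5320 g

n(HCl) = 0.03138 × 0.5691 = 0.01786 mol
Let x = n(CaCO3), y = n(MgCO3).
Titrant: 2x + 2y = 0.01786;  mass: 100.09x + 84.31y = 0.8367
Solving, x = 5.316 × 10^-3 mol, y = 3.614 × 10^-3 mol
mass of CaCO3 = 5.316 × 10^-3 × 100.09 = 0.5320 g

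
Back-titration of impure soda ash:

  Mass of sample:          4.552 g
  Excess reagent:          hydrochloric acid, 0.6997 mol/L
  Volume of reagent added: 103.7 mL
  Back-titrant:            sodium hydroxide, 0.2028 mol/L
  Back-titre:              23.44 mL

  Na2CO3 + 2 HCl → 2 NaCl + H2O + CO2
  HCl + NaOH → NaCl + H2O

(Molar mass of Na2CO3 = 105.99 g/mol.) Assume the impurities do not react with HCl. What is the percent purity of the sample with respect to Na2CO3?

78.94 %

n(HCl) added = 0.1037 × 0.6997 = 0.07256 mol
n(NaOH) used in back-titration = 0.02344 × 0.2028 = 4.754 × 10^-3 mol
n(HCl) left over = 4.754 × 10^-3 mol (1:1 ratio)
n(HCl) consumed by analyte = 0.07256 − 4.754 × 10^-3 = 0.06781 mol
From the 1:2 ratio, n(Na2CO3) = 1/2 × 0.06781 = 0.03390 mol
mass of Na2CO3 = 0.03390 × 105.99 = 3.593 g
% Na2CO3 = 3.593 / 4.552 × 100 = 78.94 %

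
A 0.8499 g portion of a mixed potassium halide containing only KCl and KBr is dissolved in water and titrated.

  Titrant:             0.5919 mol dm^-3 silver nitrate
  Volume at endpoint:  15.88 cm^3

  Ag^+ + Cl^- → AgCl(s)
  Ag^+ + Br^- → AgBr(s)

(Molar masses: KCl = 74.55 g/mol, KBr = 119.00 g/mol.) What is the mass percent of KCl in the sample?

n(AgNO3) = 0.01588 × 0.5919 = 9.399 × 10^-3 mol
Let x = n(KCl), y = n(KBr).
Titrant: 1x + 1y = 9.399 × 10^-3;  mass: 74.55x + 119.00y = 0.8499
Solving, x = 6.043 × 10^-3 mol, y = 3.356 × 10^-3 mol
mass of KCl = 6.043 × 10^-3 × 74.55 = 0.4505 g
% KCl = 0.4505 / 0.8499 × 100 = 53.01 %

53.01 %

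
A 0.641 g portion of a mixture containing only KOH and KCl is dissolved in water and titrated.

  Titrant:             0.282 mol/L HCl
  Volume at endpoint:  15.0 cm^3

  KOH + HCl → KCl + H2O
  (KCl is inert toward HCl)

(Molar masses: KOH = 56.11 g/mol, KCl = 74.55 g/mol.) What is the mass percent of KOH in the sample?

37.0 %

n(HCl) = 0.0150 × 0.282 = 4.23 × 10^-3 mol
Let x = n(KOH), y = n(KCl).
Titrant: 1x = 4.23 × 10^-3;  mass: 56.11x + 74.55y = 0.641
Solving, x = 4.23 × 10^-3 mol, y = 5.41 × 10^-3 mol
mass of KOH = 4.23 × 10^-3 × 56.11 = 0.237 g
% KOH = 0.237 / 0.641 × 100 = 37.0 %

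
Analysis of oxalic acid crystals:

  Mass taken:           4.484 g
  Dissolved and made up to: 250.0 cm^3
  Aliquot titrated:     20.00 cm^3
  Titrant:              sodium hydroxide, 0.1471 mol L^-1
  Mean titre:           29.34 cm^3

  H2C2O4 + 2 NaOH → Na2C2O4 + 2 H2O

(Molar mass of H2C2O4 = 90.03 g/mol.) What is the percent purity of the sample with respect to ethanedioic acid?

n(NaOH) per titration = 0.02934 × 0.1471 = 4.316 × 10^-3 mol
From the 1:2 ratio, n(H2C2O4) in each aliquot = 1/2 × 4.316 × 10^-3 = 2.158 × 10^-3 mol
n(H2C2O4) in the whole flask = 2.158 × 10^-3 × 250.0/20.00 = 0.02697 mol
mass of H2C2O4 = 0.02697 × 90.03 = 2.429 g
% H2C2O4 = 2.429 / 4.484 × 100 = 54.16 %

54.16 %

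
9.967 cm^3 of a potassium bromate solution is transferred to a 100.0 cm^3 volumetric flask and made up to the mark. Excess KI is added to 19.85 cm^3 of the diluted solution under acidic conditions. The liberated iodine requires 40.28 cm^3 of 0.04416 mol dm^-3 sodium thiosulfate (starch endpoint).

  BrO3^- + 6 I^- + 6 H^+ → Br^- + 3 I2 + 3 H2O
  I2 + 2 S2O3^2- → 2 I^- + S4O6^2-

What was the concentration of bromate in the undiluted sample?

0.1498 mol/L

n(S2O3^2-) = 0.04028 × 0.04416 = 1.779 × 10^-3 mol
n(I2) = n(S2O3^2-)/2 = 8.894 × 10^-4 mol
From the 1:3 ratio, n(BrO3^-) in the aliquot = 1/3 × 8.894 × 10^-4 = 2.965 × 10^-4 mol
[BrO3^-]_dilute = 2.965 × 10^-4 / 0.01985 = 0.01494 mol/L
[BrO3^-]_original = 0.01494 × 100.0/9.967 = 0.1498 mol/L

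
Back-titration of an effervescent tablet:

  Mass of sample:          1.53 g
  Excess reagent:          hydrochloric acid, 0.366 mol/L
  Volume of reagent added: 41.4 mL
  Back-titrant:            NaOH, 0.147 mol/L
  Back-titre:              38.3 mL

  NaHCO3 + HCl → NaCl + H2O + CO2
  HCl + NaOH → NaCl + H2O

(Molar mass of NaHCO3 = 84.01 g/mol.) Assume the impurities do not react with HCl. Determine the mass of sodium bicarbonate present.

0.800 g

n(HCl) added = 0.0414 × 0.366 = 0.0152 mol
n(NaOH) used in back-titration = 0.0383 × 0.147 = 5.63 × 10^-3 mol
n(HCl) left over = 5.63 × 10^-3 mol (1:1 ratio)
n(HCl) consumed by analyte = 0.0152 − 5.63 × 10^-3 = 9.52 × 10^-3 mol
n(NaHCO3) = 9.52 × 10^-3 mol (1:1 ratio)
mass of NaHCO3 = 9.52 × 10^-3 × 84.01 = 0.800 g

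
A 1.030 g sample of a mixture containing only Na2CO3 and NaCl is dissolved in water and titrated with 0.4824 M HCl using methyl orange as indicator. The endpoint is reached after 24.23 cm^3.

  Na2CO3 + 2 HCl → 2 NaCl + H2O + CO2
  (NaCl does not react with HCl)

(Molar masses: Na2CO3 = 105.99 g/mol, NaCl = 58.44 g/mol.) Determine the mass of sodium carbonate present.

0.6194 g

n(HCl) = 0.02423 × 0.4824 = 0.01169 mol
Let x = n(Na2CO3), y = n(NaCl).
Titrant: 2x = 0.01169;  mass: 105.99x + 58.44y = 1.030
Solving, x = 5.844 × 10^-3 mol, y = 7.025 × 10^-3 mol
mass of Na2CO3 = 5.844 × 10^-3 × 105.99 = 0.6194 g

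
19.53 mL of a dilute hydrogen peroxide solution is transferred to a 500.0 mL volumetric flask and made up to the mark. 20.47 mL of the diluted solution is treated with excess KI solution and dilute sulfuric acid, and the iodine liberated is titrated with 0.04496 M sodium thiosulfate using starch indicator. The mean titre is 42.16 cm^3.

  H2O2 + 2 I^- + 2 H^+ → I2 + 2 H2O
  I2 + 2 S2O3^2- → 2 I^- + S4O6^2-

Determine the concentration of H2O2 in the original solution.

n(S2O3^2-) = 0.04216 × 0.04496 = 1.896 × 10^-3 mol
n(I2) = n(S2O3^2-)/2 = 9.478 × 10^-4 mol
n(H2O2) in the aliquot = 9.478 × 10^-4 mol (1:1 ratio)
[H2O2]_dilute = 9.478 × 10^-4 / 0.02047 = 0.04630 mol/L
[H2O2]_original = 0.04630 × 500.0/19.53 = 1.185 mol/L

1.185 M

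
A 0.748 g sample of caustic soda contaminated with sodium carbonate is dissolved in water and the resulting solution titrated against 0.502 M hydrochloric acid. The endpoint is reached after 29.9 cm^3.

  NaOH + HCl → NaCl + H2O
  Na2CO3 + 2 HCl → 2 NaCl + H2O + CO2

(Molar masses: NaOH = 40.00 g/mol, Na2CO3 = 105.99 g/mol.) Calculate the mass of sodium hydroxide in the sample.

0.146 g

n(HCl) = 0.0299 × 0.502 = 0.0150 mol
Let x = n(NaOH), y = n(Na2CO3).
Titrant: 1x + 2y = 0.0150;  mass: 40.00x + 105.99y = 0.748
Solving, x = 3.65 × 10^-3 mol, y = 5.68 × 10^-3 mol
mass of NaOH = 3.65 × 10^-3 × 40.00 = 0.146 g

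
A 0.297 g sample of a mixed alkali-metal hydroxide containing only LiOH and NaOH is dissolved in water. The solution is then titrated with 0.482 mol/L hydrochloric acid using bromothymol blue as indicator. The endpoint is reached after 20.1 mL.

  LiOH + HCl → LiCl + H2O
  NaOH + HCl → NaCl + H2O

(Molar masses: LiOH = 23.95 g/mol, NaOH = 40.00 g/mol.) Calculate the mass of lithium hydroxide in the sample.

n(HCl) = 0.0201 × 0.482 = 9.69 × 10^-3 mol
Let x = n(LiOH), y = n(NaOH).
Titrant: 1x + 1y = 9.69 × 10^-3;  mass: 23.95x + 40.00y = 0.297
Solving, x = 5.64 × 10^-3 mol, y = 4.05 × 10^-3 mol
mass of LiOH = 5.64 × 10^-3 × 23.95 = 0.135 g

0.135 g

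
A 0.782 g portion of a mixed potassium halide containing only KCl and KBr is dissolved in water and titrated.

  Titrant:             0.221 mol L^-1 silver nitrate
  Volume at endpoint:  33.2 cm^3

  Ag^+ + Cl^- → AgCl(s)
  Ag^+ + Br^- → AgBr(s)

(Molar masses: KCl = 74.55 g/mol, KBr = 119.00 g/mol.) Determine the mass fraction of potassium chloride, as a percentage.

n(AgNO3) = 0.0332 × 0.221 = 7.34 × 10^-3 mol
Let x = n(KCl), y = n(KBr).
Titrant: 1x + 1y = 7.34 × 10^-3;  mass: 74.55x + 119.00y = 0.782
Solving, x = 2.05 × 10^-3 mol, y = 5.29 × 10^-3 mol
mass of KCl = 2.05 × 10^-3 × 74.55 = 0.153 g
% KCl = 0.153 / 0.782 × 100 = 19.5 %

19.5 %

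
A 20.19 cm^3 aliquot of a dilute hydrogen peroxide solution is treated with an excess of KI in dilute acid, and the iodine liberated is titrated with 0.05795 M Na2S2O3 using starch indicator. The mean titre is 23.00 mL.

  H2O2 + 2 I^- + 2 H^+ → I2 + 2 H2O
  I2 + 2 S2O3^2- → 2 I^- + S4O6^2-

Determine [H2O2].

0.03301 M

n(S2O3^2-) = 0.02300 × 0.05795 = 1.333 × 10^-3 mol
n(I2) = n(S2O3^2-)/2 = 6.664 × 10^-4 mol
n(H2O2) in the aliquot = 6.664 × 10^-4 mol (1:1 ratio)
[H2O2] = 6.664 × 10^-4 / 0.02019 = 0.03301 mol/L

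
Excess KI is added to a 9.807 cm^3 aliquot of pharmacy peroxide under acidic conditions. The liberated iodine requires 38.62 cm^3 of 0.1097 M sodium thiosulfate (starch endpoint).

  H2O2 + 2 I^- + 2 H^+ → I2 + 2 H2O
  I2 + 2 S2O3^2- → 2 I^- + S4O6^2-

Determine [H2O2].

0.2160 M

n(S2O3^2-) = 0.03862 × 0.1097 = 4.237 × 10^-3 mol
n(I2) = n(S2O3^2-)/2 = 2.118 × 10^-3 mol
n(H2O2) in the aliquot = 2.118 × 10^-3 mol (1:1 ratio)
[H2O2] = 2.118 × 10^-3 / 0.009807 = 0.2160 mol/L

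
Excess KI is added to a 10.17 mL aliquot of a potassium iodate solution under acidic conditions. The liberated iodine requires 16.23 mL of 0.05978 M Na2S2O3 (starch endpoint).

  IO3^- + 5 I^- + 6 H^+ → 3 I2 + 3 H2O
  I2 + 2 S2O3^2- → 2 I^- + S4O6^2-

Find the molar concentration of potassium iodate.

0.01590 M

n(S2O3^2-) = 0.01623 × 0.05978 = 9.702 × 10^-4 mol
n(I2) = n(S2O3^2-)/2 = 4.851 × 10^-4 mol
From the 1:3 ratio, n(IO3^-) in the aliquot = 1/3 × 4.851 × 10^-4 = 1.617 × 10^-4 mol
[IO3^-] = 1.617 × 10^-4 / 0.01017 = 0.01590 mol/L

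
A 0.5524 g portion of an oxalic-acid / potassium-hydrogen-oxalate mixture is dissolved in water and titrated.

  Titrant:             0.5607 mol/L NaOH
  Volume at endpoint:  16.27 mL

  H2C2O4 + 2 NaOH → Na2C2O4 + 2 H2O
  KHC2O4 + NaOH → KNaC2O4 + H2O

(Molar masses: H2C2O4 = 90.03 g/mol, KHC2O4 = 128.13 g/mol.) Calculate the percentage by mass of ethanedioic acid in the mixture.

n(NaOH) = 0.01627 × 0.5607 = 9.123 × 10^-3 mol
Let x = n(H2C2O4), y = n(KHC2O4).
Titrant: 2x + 1y = 9.123 × 10^-3;  mass: 90.03x + 128.13y = 0.5524
Solving, x = 3.709 × 10^-3 mol, y = 1.705 × 10^-3 mol
mass of H2C2O4 = 3.709 × 10^-3 × 90.03 = 0.3339 g
% H2C2O4 = 0.3339 / 0.5524 × 100 = 60.44 %

60.44 %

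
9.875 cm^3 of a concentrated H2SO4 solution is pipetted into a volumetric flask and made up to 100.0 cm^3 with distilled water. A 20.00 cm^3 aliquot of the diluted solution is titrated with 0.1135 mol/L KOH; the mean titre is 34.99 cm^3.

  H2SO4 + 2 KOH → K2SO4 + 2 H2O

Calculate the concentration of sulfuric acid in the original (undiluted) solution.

1.005 mol/L

n(KOH) = 0.03499 × 0.1135 = 3.971 × 10^-3 mol
From the 1:2 ratio, n(H2SO4) in the aliquot = 1/2 × 3.971 × 10^-3 = 1.986 × 10^-3 mol
[H2SO4]_dilute = 1.986 × 10^-3 / 0.02000 = 0.09928 mol/L
Dilution factor = 100.0 / 9.875 = 10.13
[H2SO4]_stock = 0.09928 × 10.13 = 1.005 mol/L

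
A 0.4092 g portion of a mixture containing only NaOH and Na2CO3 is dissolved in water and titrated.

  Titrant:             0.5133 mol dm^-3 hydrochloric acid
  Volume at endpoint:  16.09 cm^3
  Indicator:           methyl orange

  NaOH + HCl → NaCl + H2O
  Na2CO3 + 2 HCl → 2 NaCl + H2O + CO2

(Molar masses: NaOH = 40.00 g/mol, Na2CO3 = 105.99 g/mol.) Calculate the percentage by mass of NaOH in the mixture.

21.43 %

n(HCl) = 0.01609 × 0.5133 = 8.259 × 10^-3 mol
Let x = n(NaOH), y = n(Na2CO3).
Titrant: 1x + 2y = 8.259 × 10^-3;  mass: 40.00x + 105.99y = 0.4092
Solving, x = 2.192 × 10^-3 mol, y = 3.033 × 10^-3 mol
mass of NaOH = 2.192 × 10^-3 × 40.00 = 0.08768 g
% NaOH = 0.08768 / 0.4092 × 100 = 21.43 %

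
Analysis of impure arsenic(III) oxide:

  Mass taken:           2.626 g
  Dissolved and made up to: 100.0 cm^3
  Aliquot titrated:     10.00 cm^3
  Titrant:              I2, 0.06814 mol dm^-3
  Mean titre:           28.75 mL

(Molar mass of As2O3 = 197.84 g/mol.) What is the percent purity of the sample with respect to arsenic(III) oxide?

As2O3 + 2 I2 + 2 H2O → As2O5 + 4 HI
n(I2) per titration = 0.02875 × 0.06814 = 1.959 × 10^-3 mol
From the 1:2 ratio, n(As2O3) in each aliquot = 1/2 × 1.959 × 10^-3 = 9.795 × 10^-4 mol
n(As2O3) in the whole flask = 9.795 × 10^-4 × 100.0/10.00 = 9.795 × 10^-3 mol
mass of As2O3 = 9.795 × 10^-3 × 197.84 = 1.938 g
% As2O3 = 1.938 / 2.626 × 100 = 73.80 %

73.80 %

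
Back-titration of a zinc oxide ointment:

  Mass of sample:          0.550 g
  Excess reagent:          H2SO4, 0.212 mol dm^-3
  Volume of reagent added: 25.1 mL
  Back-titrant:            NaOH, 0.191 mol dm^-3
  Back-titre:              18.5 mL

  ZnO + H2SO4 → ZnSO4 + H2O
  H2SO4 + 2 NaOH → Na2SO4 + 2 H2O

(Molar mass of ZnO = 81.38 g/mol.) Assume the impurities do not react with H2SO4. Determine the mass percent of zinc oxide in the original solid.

n(H2SO4) added = 0.0251 × 0.212 = 5.32 × 10^-3 mol
n(NaOH) used in back-titration = 0.0185 × 0.191 = 3.53 × 10^-3 mol
From the 1:2 ratio, n(H2SO4) left over = 1/2 × 3.53 × 10^-3 = 1.77 × 10^-3 mol
n(H2SO4) consumed by analyte = 5.32 × 10^-3 − 1.77 × 10^-3 = 3.55 × 10^-3 mol
n(ZnO) = 3.55 × 10^-3 mol (1:1 ratio)
mass of ZnO = 3.55 × 10^-3 × 81.38 = 0.289 g
% ZnO = 0.289 / 0.550 × 100 = 52.6 %

52.6 %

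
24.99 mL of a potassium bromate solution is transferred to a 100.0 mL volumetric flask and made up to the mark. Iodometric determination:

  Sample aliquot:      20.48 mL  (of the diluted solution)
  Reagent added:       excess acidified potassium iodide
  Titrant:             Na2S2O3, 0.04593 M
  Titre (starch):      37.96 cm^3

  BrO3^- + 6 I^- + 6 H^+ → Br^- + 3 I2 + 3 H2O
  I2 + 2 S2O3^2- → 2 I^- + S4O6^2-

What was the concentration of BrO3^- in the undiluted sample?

n(S2O3^2-) = 0.03796 × 0.04593 = 1.744 × 10^-3 mol
n(I2) = n(S2O3^2-)/2 = 8.718 × 10^-4 mol
From the 1:3 ratio, n(BrO3^-) in the aliquot = 1/3 × 8.718 × 10^-4 = 2.906 × 10^-4 mol
[BrO3^-]_dilute = 2.906 × 10^-4 / 0.02048 = 0.01419 mol/L
[BrO3^-]_original = 0.01419 × 100.0/24.99 = 0.05678 mol/L

0.05678 M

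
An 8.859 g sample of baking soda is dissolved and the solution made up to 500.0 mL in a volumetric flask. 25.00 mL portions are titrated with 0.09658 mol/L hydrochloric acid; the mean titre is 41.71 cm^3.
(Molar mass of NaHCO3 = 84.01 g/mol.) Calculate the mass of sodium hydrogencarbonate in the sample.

NaHCO3 + HCl → NaCl + H2O + CO2
n(HCl) per titration = 0.04171 × 0.09658 = 4.028 × 10^-3 mol
n(NaHCO3) in each aliquot = 4.028 × 10^-3 mol (1:1 ratio)
n(NaHCO3) in the whole flask = 4.028 × 10^-3 × 500.0/25.00 = 0.08057 mol
mass of NaHCO3 = 0.08057 × 84.01 = 6.768 g

6.768 g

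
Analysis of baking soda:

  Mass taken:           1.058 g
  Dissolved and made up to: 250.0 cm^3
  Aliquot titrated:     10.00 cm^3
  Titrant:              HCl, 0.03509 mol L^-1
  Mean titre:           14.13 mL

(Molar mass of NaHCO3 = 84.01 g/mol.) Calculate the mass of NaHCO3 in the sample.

NaHCO3 + HCl → NaCl + H2O + CO2
n(HCl) per titration = 0.01413 × 0.03509 = 4.958 × 10^-4 mol
n(NaHCO3) in each aliquot = 4.958 × 10^-4 mol (1:1 ratio)
n(NaHCO3) in the whole flask = 4.958 × 10^-4 × 250.0/10.00 = 0.01240 mol
mass of NaHCO3 = 0.01240 × 84.01 = 1.041 g

1.041 g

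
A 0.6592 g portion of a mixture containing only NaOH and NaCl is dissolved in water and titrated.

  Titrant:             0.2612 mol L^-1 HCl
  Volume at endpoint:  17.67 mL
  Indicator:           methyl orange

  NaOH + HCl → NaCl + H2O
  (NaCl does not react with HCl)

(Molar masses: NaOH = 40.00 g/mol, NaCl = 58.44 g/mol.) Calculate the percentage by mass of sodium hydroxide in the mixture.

28.01 %

n(HCl) = 0.01767 × 0.2612 = 4.615 × 10^-3 mol
Let x = n(NaOH), y = n(NaCl).
Titrant: 1x = 4.615 × 10^-3;  mass: 40.00x + 58.44y = 0.6592
Solving, x = 4.615 × 10^-3 mol, y = 8.121 × 10^-3 mol
mass of NaOH = 4.615 × 10^-3 × 40.00 = 0.1846 g
% NaOH = 0.1846 / 0.6592 × 100 = 28.01 %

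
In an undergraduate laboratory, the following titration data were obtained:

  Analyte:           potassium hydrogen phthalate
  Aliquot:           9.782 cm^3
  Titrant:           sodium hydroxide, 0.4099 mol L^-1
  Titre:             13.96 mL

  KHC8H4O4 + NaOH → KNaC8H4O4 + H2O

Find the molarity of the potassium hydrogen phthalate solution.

0.5850 mol/L

n(NaOH) = 0.01396 L × 0.4099 mol/L = 5.722 × 10^-3 mol
n(KHC8H4O4) = 5.722 × 10^-3 mol (1:1 mole ratio)
[KHC8H4O4] = 5.722 × 10^-3 mol / 0.009782 L = 0.5850 mol/L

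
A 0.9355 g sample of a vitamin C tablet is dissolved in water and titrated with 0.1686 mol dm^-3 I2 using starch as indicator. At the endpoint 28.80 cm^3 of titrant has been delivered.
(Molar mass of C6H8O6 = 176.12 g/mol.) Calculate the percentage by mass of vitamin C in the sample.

91.41 %

C6H8O6 + I2 → C6H6O6 + 2 HI
n(I2) = 0.02880 L × 0.1686 mol/L = 4.856 × 10^-3 mol
n(C6H8O6) = 4.856 × 10^-3 mol (1:1 ratio)
mass of C6H8O6 = 4.856 × 10^-3 × 176.12 g/mol = 0.8552 g
% C6H8O6 = 0.8552 / 0.9355 × 100 = 91.41 %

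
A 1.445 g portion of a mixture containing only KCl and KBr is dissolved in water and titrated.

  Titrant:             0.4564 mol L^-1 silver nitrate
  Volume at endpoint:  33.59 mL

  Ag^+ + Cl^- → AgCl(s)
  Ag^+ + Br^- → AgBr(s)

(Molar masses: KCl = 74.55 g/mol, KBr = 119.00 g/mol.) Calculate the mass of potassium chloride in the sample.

0.6362 g

n(AgNO3) = 0.03359 × 0.4564 = 0.01533 mol
Let x = n(KCl), y = n(KBr).
Titrant: 1x + 1y = 0.01533;  mass: 74.55x + 119.00y = 1.445
Solving, x = 8.534 × 10^-3 mol, y = 6.797 × 10^-3 mol
mass of KCl = 8.534 × 10^-3 × 74.55 = 0.6362 g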